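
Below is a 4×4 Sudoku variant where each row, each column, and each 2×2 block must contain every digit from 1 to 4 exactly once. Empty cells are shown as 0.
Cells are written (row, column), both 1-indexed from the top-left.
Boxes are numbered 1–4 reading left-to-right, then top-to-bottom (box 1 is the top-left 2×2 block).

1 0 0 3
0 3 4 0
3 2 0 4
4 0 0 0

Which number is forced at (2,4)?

1

Cell (2,4) itself could take any of {1, 2} by direct elimination.
Consider where 1 can go in row 2.
(2,1) is out (column 1 already has a 1).
So the only cell in row 2 that can hold 1 is (2,4).
Therefore (2,4) = 1.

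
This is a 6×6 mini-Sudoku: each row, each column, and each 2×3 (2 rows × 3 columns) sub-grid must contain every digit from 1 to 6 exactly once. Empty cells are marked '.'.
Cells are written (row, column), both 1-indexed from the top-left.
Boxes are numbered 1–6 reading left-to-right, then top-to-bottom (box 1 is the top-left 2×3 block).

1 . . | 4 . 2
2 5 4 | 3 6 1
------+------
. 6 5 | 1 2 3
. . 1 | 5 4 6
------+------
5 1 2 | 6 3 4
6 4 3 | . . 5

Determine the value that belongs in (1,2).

3

Row 1 already contains {1, 2, 4}.
Column 2 already contains {1, 4, 5, 6}.
Its 2×3 block (box 1) already contains {1, 2, 4, 5}.
The only value from 1–6 not eliminated is 3, so (1,2) = 3.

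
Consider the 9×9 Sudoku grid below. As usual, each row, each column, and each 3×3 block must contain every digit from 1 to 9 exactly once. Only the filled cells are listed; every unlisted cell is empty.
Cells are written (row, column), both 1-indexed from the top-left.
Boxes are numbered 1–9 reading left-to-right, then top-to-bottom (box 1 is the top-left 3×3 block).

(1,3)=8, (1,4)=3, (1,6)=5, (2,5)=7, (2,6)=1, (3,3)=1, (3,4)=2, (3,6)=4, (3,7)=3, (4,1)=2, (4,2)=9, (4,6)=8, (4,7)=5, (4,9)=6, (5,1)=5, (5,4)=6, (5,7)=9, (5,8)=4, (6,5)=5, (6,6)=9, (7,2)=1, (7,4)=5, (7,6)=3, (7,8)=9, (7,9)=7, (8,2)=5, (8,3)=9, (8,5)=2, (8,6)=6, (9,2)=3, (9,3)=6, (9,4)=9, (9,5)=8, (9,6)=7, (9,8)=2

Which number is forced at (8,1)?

7

Cell (8,1) itself could take any of {4, 7, 8} by direct elimination.
Consider where 7 can go in row 8.
(8,4) is out (box 8 already has a 7).
(8,7) is out (box 9 already has a 7).
(8,8) is out (box 9 already has a 7).
(8,9) is out (column 9 already has a 7).
So the only cell in row 8 that can hold 7 is (8,1).
Therefore (8,1) = 7.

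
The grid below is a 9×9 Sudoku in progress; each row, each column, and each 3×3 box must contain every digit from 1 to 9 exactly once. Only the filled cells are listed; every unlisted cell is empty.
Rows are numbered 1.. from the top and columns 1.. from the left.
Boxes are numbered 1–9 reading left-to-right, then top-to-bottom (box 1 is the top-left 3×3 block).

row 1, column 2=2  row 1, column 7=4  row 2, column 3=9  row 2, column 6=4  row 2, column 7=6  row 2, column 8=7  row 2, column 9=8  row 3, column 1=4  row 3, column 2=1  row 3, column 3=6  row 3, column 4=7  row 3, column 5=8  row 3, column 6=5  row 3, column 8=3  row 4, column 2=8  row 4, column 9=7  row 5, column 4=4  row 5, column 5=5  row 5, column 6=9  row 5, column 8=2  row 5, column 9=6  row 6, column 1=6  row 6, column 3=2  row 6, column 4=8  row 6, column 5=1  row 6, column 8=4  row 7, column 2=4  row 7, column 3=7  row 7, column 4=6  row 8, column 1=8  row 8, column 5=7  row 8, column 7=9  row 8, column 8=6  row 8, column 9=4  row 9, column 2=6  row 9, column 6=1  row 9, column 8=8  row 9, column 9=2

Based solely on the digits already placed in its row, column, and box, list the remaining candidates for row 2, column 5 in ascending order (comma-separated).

Row 2 already contains {4, 6, 7, 8, 9}.
Column 5 already contains {1, 5, 7, 8}.
Its 3×3 block (box 2) already contains {4, 5, 7, 8}.
Removing those from 1–9 leaves {2, 3} as the candidates for row 2, column 5.

2,3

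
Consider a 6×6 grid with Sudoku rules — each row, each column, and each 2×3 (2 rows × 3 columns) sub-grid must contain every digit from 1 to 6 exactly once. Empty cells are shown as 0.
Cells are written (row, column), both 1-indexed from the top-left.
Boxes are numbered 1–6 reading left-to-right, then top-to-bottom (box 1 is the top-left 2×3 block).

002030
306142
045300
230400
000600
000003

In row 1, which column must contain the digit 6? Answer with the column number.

6

Consider where 6 can go in row 1.
(1,1) is out (box 1 already has a 6).
(1,2) is out (box 1 already has a 6).
(1,4) is out (column 4 already has a 6).
So the only cell in row 1 that can hold 6 is (1,6).
That is column 6.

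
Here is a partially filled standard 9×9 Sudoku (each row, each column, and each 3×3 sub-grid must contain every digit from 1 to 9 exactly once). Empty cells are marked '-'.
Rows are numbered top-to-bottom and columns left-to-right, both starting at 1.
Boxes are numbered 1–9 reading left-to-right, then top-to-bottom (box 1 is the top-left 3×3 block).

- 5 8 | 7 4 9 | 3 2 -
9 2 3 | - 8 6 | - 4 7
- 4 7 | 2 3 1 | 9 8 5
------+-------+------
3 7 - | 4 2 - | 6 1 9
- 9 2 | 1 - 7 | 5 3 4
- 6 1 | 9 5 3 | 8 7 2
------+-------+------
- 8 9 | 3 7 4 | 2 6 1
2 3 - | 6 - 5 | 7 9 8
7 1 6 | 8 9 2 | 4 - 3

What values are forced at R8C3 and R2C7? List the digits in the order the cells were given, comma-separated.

For R8C3:
  Row 8 already contains {2, 3, 5, 6, 7, 8, 9}.
  Column 3 already contains {1, 2, 3, 6, 7, 8, 9}.
  Its 3×3 block (box 7) already contains {1, 2, 3, 6, 7, 8, 9}.
  The only value from 1–9 not eliminated is 4, so R8C3 = 4.
For R2C7:
  Row 2 already contains {2, 3, 4, 6, 7, 8, 9}.
  Column 7 already contains {2, 3, 4, 5, 6, 7, 8, 9}.
  Its 3×3 block (box 3) already contains {2, 3, 4, 5, 7, 8, 9}.
  The only value from 1–9 not eliminated is 1, so R2C7 = 1.

4,1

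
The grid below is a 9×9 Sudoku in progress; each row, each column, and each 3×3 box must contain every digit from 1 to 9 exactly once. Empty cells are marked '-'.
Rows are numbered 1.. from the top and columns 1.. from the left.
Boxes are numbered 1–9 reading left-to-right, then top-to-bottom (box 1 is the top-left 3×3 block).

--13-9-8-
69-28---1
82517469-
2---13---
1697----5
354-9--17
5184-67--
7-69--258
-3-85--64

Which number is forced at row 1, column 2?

7

Cell row 1, column 2 itself could take any of {4, 7} by direct elimination.
Consider where 7 can go in row 1.
row 1, column 1 is out (column 1 already has a 7).
row 1, column 5 is out (column 5 already has a 7).
row 1, column 7 is out (column 7 already has a 7).
row 1, column 9 is out (column 9 already has a 7).
So the only cell in row 1 that can hold 7 is row 1, column 2.
Therefore row 1, column 2 = 7.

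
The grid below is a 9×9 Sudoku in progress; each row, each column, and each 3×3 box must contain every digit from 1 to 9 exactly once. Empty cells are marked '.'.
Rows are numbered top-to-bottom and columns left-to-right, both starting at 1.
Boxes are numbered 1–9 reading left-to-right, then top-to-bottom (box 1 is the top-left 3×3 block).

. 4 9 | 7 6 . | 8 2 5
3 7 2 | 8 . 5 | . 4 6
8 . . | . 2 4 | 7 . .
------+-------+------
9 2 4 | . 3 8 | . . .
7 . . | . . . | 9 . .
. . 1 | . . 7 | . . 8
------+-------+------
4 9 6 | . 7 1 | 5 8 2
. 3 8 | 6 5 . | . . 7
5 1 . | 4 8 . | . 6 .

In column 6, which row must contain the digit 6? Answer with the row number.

5

Consider where 6 can go in column 6.
r1c6 is out (row 1 already has a 6).
r8c6 is out (row 8 already has a 6).
r9c6 is out (row 9 already has a 6).
So the only cell in column 6 that can hold 6 is r5c6.
That is row 5.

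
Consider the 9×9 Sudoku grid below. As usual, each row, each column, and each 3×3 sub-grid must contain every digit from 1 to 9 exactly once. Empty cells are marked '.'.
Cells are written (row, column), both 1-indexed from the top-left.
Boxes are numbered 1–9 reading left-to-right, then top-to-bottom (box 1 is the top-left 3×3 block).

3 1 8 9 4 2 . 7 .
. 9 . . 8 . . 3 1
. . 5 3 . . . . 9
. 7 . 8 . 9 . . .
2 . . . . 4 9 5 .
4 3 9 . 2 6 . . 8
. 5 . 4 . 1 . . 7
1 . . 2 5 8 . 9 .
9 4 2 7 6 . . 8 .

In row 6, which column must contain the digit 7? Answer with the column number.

7

Consider where 7 can go in row 6.
(6,4) is out (column 4 already has a 7).
(6,8) is out (column 8 already has a 7).
So the only cell in row 6 that can hold 7 is (6,7).
That is column 7.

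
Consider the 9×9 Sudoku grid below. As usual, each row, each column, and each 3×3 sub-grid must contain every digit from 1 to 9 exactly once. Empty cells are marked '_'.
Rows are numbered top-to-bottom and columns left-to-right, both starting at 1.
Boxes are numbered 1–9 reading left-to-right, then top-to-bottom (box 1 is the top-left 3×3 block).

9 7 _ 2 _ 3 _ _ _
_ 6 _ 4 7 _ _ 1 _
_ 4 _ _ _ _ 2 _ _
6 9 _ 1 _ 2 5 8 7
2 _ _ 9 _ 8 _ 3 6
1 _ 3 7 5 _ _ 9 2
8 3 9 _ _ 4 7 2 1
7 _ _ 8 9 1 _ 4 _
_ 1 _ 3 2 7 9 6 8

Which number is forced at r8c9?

5

Cell r8c9 itself could take any of {3, 5} by direct elimination.
Consider where 5 can go in box 9.
r8c7 is out (column 7 already has a 5).
So the only cell in box 9 that can hold 5 is r8c9.
Therefore r8c9 = 5.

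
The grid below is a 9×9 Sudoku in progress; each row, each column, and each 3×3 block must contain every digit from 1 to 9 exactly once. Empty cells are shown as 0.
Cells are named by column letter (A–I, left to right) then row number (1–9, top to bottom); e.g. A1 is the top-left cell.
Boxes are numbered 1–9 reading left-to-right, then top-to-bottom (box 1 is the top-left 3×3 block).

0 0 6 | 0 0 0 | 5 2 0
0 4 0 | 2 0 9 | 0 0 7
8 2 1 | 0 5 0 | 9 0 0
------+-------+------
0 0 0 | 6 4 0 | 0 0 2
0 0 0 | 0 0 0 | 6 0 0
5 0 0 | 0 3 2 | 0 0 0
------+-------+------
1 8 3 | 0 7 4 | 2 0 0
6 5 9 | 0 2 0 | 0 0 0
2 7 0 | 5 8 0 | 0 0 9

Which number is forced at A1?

7

Cell A1 itself could take any of {3, 7, 9} by direct elimination.
Consider where 7 can go in box 1.
B1 is out (column B already has a 7).
A2 is out (row 2 already has a 7).
C2 is out (row 2 already has a 7).
So the only cell in box 1 that can hold 7 is A1.
Therefore A1 = 7.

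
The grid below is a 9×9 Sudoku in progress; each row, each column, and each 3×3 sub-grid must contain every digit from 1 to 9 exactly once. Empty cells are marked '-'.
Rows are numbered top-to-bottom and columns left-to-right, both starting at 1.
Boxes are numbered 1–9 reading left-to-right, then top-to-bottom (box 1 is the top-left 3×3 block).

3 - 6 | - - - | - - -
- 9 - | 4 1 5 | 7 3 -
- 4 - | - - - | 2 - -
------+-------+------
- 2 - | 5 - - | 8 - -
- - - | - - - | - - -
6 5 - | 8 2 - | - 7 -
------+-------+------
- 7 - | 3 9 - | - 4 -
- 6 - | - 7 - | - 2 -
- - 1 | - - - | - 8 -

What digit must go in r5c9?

2

Cell r5c9 itself could take any of {1, 2, 3, 4, 5, 6, 9} by direct elimination.
Consider where 2 can go in box 6.
r4c8 is out (row 4 already has a 2). r4c9 is out (row 4 already has a 2). r5c7 is out (column 7 already has a 2). r5c8 is out (column 8 already has a 2). The remaining empty cells in box 6 are similarly blocked.
So the only cell in box 6 that can hold 2 is r5c9.
Therefore r5c9 = 2.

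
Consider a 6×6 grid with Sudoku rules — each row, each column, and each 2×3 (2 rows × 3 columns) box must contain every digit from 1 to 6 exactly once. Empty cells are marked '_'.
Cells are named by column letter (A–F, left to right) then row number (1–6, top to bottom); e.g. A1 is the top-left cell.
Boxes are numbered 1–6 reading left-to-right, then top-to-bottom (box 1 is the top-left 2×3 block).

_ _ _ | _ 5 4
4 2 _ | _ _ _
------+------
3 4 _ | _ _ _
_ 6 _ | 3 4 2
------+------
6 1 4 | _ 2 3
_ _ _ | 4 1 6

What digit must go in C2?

5

Cell C2 itself could take any of {1, 3, 5, 6} by direct elimination.
Consider where 5 can go in box 1.
A1 is out (row 1 already has a 5).
B1 is out (row 1 already has a 5).
C1 is out (row 1 already has a 5).
So the only cell in box 1 that can hold 5 is C2.
Therefore C2 = 5.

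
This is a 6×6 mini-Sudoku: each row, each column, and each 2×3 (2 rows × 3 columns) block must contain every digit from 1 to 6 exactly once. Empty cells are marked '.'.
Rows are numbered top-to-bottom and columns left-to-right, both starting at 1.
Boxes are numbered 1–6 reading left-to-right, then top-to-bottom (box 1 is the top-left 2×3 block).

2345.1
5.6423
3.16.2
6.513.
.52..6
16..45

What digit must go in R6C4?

Cell R6C4 itself could take any of {2, 3} by direct elimination.
Consider where 2 can go in row 6.
R6C3 is out (column 3 already has a 2).
So the only cell in row 6 that can hold 2 is R6C4.
Therefore R6C4 = 2.

2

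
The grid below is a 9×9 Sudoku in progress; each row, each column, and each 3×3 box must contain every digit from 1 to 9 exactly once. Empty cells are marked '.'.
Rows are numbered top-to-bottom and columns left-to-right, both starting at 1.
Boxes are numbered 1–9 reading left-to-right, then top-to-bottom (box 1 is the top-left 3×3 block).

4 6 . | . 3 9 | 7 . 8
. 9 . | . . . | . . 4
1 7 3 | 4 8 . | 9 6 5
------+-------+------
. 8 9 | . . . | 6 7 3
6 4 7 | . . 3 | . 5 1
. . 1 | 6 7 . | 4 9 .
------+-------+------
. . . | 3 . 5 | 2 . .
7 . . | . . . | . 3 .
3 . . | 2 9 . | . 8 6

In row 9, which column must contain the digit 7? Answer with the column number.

6

Consider where 7 can go in row 9.
R9C2 is out (column 2 already has a 7).
R9C3 is out (column 3 already has a 7).
R9C7 is out (column 7 already has a 7).
So the only cell in row 9 that can hold 7 is R9C6.
That is column 6.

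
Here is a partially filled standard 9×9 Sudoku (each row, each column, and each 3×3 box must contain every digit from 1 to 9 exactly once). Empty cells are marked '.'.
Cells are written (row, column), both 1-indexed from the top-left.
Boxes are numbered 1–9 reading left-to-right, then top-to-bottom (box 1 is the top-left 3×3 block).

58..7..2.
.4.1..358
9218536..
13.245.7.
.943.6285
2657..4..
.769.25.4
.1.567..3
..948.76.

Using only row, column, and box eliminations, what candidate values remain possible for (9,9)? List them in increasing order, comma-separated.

1,2

Row 9 already contains {4, 6, 7, 8, 9}.
Column 9 already contains {3, 4, 5, 8}.
Its 3×3 block (box 9) already contains {3, 4, 5, 6, 7}.
Removing those from 1–9 leaves {1, 2} as the candidates for (9,9).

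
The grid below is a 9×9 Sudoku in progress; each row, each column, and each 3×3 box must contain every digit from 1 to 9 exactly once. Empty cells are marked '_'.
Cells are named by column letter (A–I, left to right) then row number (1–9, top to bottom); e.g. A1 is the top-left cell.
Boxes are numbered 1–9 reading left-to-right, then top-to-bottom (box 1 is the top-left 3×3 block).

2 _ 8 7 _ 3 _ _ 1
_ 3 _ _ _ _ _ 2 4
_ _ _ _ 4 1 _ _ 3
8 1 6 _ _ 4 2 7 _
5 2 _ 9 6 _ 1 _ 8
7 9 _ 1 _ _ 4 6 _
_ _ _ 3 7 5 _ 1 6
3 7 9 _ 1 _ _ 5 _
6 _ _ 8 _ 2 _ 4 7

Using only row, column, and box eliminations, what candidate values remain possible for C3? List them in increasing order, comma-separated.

Row 3 already contains {1, 3, 4}.
Column C already contains {6, 8, 9}.
Its 3×3 block (box 1) already contains {2, 3, 8}.
Removing those from 1–9 leaves {5, 7} as the candidates for C3.

5,7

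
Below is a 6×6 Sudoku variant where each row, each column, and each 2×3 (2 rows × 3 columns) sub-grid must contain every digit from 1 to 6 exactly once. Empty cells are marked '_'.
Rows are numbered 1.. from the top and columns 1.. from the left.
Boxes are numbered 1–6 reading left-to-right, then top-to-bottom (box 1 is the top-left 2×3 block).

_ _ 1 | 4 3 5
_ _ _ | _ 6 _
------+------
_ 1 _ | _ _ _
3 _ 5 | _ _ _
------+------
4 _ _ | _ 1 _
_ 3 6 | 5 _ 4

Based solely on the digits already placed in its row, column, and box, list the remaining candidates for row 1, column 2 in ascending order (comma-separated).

Row 1 already contains {1, 3, 4, 5}.
Column 2 already contains {1, 3}.
Its 2×3 block (box 1) already contains {1}.
Removing those from 1–6 leaves {2, 6} as the candidates for row 1, column 2.

2,6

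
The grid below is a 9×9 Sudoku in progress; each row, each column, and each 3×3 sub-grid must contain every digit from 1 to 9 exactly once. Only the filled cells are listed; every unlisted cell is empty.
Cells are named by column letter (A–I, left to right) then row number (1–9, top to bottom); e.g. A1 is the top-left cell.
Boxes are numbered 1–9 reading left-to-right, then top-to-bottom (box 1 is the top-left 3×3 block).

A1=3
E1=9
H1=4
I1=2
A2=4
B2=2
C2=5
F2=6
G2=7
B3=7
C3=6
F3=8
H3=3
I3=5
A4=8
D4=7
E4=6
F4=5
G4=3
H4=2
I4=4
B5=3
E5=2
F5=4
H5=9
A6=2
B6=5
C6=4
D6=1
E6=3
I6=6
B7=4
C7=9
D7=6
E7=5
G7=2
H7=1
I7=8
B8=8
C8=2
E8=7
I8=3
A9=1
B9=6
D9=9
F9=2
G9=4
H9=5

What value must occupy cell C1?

8

Cell C1 itself could take any of {1, 8} by direct elimination.
Consider where 8 can go in box 1.
B1 is out (column B already has a 8).
A3 is out (row 3 already has a 8).
So the only cell in box 1 that can hold 8 is C1.
Therefore C1 = 8.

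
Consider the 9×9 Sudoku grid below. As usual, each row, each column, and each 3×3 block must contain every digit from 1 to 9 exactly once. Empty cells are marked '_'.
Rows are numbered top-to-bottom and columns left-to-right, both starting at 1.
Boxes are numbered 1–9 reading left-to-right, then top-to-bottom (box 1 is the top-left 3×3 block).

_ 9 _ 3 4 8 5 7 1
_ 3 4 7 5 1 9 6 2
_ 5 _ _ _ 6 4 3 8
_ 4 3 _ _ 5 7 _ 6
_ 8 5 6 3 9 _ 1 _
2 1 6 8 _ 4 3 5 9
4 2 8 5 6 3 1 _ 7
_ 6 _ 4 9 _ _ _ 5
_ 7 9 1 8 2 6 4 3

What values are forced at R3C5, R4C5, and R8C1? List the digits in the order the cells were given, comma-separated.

For R3C5:
  Row 3 already contains {3, 4, 5, 6, 8}.
  Column 5 already contains {3, 4, 5, 6, 8, 9}.
  Its 3×3 block (box 2) already contains {1, 3, 4, 5, 6, 7, 8}.
  The only value from 1–9 not eliminated is 2, so R3C5 = 2.
For R4C5:
  Consider where 1 can go in box 5.
  R4C4 is out (column 4 already has a 1).
  R6C5 is out (row 6 already has a 1).
  So the only cell in box 5 that can hold 1 is R4C5.
  So R4C5 = 1.
For R8C1:
  Consider where 3 can go in column 1.
  R1C1 is out (row 1 already has a 3). R2C1 is out (row 2 already has a 3). R3C1 is out (row 3 already has a 3). R4C1 is out (row 4 already has a 3). The remaining empty cells in column 1 are similarly blocked.
  So the only cell in column 1 that can hold 3 is R8C1.
  So R8C1 = 3.

2,1,3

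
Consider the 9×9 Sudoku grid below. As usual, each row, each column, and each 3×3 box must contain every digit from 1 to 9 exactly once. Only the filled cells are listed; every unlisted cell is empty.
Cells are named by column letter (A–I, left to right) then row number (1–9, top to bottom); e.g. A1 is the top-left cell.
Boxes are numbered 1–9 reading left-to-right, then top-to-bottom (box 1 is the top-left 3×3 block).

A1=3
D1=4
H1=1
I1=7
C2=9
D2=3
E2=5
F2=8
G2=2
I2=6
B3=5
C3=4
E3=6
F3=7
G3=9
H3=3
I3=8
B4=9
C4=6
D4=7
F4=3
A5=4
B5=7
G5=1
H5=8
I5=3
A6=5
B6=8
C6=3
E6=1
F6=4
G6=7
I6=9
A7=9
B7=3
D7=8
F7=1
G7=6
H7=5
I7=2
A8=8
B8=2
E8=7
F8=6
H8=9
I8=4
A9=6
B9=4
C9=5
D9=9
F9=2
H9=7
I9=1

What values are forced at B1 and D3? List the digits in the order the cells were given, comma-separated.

For B1:
  Row 1 already contains {1, 3, 4, 7}.
  Column B already contains {2, 3, 4, 5, 7, 8, 9}.
  Its 3×3 block (box 1) already contains {3, 4, 5, 9}.
  The only value from 1–9 not eliminated is 6, so B1 = 6.
For D3:
  Consider where 1 can go in column D.
  D5 is out (row 5 already has a 1).
  D6 is out (row 6 already has a 1).
  D8 is out (box 8 already has a 1).
  So the only cell in column D that can hold 1 is D3.
  So D3 = 1.

6,1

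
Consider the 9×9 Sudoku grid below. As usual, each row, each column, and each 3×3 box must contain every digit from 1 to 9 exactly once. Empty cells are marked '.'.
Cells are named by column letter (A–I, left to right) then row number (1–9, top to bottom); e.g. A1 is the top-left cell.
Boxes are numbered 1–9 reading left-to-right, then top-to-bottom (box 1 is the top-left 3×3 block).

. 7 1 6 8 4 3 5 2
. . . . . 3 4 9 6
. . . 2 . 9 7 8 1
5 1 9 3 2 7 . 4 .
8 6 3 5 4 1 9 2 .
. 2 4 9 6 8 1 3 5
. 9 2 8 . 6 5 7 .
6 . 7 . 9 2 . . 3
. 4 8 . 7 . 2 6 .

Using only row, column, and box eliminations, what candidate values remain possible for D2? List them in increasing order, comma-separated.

1,7

Row 2 already contains {3, 4, 6, 9}.
Column D already contains {2, 3, 5, 6, 8, 9}.
Its 3×3 block (box 2) already contains {2, 3, 4, 6, 8, 9}.
Removing those from 1–9 leaves {1, 7} as the candidates for D2.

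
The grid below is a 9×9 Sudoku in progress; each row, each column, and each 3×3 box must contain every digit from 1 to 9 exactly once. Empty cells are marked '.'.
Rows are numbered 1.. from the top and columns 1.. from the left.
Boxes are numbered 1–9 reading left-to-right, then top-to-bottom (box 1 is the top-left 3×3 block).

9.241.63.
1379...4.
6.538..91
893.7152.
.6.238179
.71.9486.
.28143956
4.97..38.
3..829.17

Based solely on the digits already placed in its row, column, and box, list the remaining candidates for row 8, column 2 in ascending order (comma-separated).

Row 8 already contains {3, 4, 7, 8, 9}.
Column 2 already contains {2, 3, 6, 7, 9}.
Its 3×3 block (box 7) already contains {2, 3, 4, 8, 9}.
Removing those from 1–9 leaves {1, 5} as the candidates for row 8, column 2.

1,5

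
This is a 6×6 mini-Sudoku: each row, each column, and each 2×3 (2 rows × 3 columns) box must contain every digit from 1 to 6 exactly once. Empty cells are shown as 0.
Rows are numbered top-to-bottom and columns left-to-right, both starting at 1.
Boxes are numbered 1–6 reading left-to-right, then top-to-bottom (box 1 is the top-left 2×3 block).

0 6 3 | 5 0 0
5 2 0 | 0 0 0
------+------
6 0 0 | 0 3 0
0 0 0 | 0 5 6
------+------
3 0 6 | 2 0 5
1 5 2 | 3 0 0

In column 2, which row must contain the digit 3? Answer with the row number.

4

Consider where 3 can go in column 2.
r3c2 is out (row 3 already has a 3).
r5c2 is out (row 5 already has a 3).
So the only cell in column 2 that can hold 3 is r4c2.
That is row 4.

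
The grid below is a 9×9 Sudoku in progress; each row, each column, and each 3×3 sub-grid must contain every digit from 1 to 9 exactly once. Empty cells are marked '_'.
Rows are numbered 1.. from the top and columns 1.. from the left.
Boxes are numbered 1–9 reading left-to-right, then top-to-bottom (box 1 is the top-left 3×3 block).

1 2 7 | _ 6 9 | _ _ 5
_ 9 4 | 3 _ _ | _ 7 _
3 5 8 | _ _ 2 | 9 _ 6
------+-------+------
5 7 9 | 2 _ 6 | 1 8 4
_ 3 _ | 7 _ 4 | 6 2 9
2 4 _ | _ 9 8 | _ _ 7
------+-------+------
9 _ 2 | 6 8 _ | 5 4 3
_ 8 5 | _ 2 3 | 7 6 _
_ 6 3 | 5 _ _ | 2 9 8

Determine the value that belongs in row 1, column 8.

Row 1 already contains {1, 2, 5, 6, 7, 9}.
Column 8 already contains {2, 4, 6, 7, 8, 9}.
Its 3×3 block (box 3) already contains {5, 6, 7, 9}.
The only value from 1–9 not eliminated is 3, so row 1, column 8 = 3.

3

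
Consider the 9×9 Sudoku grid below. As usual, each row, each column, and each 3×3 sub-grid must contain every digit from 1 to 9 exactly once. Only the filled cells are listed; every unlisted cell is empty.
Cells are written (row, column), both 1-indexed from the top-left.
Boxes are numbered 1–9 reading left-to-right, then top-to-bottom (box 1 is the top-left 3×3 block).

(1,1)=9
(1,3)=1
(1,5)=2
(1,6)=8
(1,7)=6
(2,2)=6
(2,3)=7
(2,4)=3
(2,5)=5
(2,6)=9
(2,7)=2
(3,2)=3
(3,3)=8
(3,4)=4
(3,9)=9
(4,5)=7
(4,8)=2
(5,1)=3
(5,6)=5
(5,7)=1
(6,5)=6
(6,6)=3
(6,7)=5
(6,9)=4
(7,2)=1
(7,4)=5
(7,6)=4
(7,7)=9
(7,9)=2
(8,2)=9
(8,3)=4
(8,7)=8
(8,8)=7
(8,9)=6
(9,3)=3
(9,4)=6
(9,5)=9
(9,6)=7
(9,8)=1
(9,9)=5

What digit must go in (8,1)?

Cell (8,1) itself could take any of {2, 5} by direct elimination.
Consider where 5 can go in row 8.
(8,4) is out (column 4 already has a 5).
(8,5) is out (column 5 already has a 5).
(8,6) is out (column 6 already has a 5).
So the only cell in row 8 that can hold 5 is (8,1).
Therefore (8,1) = 5.

5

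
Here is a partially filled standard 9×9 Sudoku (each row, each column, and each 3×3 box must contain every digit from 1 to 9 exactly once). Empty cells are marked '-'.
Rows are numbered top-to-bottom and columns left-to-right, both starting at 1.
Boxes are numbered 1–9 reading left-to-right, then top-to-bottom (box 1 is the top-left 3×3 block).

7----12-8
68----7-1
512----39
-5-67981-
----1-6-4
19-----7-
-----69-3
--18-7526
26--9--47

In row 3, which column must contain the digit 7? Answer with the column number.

4

Consider where 7 can go in row 3.
R3C5 is out (column 5 already has a 7).
R3C6 is out (column 6 already has a 7).
R3C7 is out (column 7 already has a 7).
So the only cell in row 3 that can hold 7 is R3C4.
That is column 4.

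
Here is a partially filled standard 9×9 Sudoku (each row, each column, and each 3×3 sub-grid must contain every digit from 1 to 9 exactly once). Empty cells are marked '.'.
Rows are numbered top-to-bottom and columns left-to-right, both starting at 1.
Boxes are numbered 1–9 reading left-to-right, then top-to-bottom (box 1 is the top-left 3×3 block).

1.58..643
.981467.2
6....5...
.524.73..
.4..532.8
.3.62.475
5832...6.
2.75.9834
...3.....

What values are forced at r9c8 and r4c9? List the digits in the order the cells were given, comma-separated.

For r9c8:
  Consider where 2 can go in box 9.
  r7c7 is out (row 7 already has a 2).
  r7c9 is out (row 7 already has a 2).
  r9c7 is out (column 7 already has a 2).
  r9c9 is out (column 9 already has a 2).
  So the only cell in box 9 that can hold 2 is r9c8.
  So r9c8 = 2.
For r4c9:
  Consider where 6 can go in box 6.
  r4c8 is out (column 8 already has a 6).
  r5c8 is out (column 8 already has a 6).
  So the only cell in box 6 that can hold 6 is r4c9.
  So r4c9 = 6.

2,6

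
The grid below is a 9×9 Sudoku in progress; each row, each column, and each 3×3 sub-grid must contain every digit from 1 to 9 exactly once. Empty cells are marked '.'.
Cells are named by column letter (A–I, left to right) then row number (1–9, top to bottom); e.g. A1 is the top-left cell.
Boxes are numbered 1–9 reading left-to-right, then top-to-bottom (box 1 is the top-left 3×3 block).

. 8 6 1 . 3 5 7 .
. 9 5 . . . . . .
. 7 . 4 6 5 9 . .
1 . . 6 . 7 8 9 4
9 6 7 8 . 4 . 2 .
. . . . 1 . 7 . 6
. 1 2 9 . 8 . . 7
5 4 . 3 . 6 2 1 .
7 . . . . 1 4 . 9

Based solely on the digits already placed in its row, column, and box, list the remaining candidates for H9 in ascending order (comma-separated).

Row 9 already contains {1, 4, 7, 9}.
Column H already contains {1, 2, 7, 9}.
Its 3×3 block (box 9) already contains {1, 2, 4, 7, 9}.
Removing those from 1–9 leaves {3, 5, 6, 8} as the candidates for H9.

3,5,6,8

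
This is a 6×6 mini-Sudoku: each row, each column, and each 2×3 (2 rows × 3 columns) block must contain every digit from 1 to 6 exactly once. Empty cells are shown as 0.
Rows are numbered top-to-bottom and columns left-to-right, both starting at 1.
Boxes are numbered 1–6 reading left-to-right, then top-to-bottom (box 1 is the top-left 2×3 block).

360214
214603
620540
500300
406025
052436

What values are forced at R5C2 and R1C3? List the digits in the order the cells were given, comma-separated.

For R5C2:
  Row 5 already contains {2, 4, 5, 6}.
  Column 2 already contains {1, 2, 5, 6}.
  Its 2×3 block (box 5) already contains {2, 4, 5, 6}.
  The only value from 1–6 not eliminated is 3, so R5C2 = 3.
For R1C3:
  Row 1 already contains {1, 2, 3, 4, 6}.
  Column 3 already contains {2, 4, 6}.
  Its 2×3 block (box 1) already contains {1, 2, 3, 4, 6}.
  The only value from 1–6 not eliminated is 5, so R1C3 = 5.

3,5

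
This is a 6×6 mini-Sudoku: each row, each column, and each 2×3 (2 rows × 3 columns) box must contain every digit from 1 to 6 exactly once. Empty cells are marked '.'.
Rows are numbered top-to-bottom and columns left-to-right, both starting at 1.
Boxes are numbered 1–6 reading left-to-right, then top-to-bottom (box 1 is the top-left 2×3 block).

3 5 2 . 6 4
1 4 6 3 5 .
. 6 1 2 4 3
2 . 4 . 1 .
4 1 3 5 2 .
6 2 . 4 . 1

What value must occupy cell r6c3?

Row 6 already contains {1, 2, 4, 6}.
Column 3 already contains {1, 2, 3, 4, 6}.
Its 2×3 block (box 5) already contains {1, 2, 3, 4, 6}.
The only value from 1–6 not eliminated is 5, so r6c3 = 5.

5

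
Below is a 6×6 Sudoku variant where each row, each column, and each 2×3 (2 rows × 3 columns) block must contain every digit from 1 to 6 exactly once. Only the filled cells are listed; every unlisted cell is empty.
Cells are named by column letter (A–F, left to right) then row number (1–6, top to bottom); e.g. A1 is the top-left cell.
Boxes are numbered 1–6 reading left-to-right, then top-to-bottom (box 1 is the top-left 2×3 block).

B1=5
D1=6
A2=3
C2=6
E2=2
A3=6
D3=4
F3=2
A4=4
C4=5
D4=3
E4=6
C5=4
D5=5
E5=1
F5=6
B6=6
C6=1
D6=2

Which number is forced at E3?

5

Row 3 already contains {2, 4, 6}.
Column E already contains {1, 2, 6}.
Its 2×3 block (box 4) already contains {2, 3, 4, 6}.
The only value from 1–6 not eliminated is 5, so E3 = 5.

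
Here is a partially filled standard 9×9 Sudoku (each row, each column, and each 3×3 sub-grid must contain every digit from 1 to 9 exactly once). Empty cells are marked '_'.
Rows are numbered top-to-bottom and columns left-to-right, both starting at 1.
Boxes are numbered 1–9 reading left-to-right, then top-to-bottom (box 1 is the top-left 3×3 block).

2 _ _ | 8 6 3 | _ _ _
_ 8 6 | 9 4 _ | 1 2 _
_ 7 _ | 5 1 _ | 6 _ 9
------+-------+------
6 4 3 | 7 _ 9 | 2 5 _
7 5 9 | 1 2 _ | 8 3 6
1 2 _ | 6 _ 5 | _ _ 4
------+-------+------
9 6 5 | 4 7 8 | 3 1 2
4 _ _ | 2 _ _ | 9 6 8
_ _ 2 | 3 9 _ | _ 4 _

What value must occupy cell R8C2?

3

Cell R8C2 itself could take any of {1, 3} by direct elimination.
Consider where 3 can go in row 8.
R8C3 is out (column 3 already has a 3).
R8C5 is out (box 8 already has a 3).
R8C6 is out (column 6 already has a 3).
So the only cell in row 8 that can hold 3 is R8C2.
Therefore R8C2 = 3.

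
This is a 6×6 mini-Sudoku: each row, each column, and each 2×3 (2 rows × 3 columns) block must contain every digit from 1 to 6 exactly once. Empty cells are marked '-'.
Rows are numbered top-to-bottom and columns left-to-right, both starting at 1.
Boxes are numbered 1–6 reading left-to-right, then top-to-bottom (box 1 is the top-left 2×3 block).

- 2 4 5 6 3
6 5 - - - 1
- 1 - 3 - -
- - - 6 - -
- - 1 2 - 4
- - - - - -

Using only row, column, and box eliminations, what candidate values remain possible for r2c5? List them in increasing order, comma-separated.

2,4

Row 2 already contains {1, 5, 6}.
Column 5 already contains {6}.
Its 2×3 block (box 2) already contains {1, 3, 5, 6}.
Removing those from 1–6 leaves {2, 4} as the candidates for r2c5.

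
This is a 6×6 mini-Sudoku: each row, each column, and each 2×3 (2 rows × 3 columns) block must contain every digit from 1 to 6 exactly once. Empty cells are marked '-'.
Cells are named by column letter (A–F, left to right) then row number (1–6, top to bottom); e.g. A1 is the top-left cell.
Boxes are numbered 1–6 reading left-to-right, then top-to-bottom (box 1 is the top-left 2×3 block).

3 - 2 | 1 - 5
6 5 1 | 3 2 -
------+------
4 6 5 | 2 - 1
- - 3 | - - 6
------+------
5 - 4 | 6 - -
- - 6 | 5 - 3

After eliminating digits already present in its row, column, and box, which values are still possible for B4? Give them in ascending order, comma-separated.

Row 4 already contains {3, 6}.
Column B already contains {5, 6}.
Its 2×3 block (box 3) already contains {3, 4, 5, 6}.
Removing those from 1–6 leaves {1, 2} as the candidates for B4.

1,2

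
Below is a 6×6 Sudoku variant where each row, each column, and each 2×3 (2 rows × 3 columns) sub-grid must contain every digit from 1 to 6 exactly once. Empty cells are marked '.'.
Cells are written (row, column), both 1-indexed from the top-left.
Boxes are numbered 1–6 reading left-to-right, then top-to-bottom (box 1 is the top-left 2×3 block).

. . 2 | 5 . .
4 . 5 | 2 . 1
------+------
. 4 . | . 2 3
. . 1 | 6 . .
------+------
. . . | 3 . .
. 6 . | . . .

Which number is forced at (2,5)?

Cell (2,5) itself could take any of {3, 6} by direct elimination.
Consider where 6 can go in row 2.
(2,2) is out (column 2 already has a 6).
So the only cell in row 2 that can hold 6 is (2,5).
Therefore (2,5) = 6.

6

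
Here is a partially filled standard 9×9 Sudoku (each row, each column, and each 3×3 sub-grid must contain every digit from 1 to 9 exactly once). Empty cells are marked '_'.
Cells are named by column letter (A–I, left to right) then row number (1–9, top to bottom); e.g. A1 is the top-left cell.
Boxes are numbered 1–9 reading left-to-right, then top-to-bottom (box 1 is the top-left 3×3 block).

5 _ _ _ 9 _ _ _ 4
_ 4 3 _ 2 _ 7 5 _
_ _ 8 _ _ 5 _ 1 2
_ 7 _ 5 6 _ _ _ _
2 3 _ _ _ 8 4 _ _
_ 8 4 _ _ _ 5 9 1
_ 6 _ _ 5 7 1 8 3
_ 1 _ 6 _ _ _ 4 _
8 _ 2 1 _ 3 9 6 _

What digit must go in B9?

Row 9 already contains {1, 2, 3, 6, 8, 9}.
Column B already contains {1, 3, 4, 6, 7, 8}.
Its 3×3 block (box 7) already contains {1, 2, 6, 8}.
The only value from 1–9 not eliminated is 5, so B9 = 5.

5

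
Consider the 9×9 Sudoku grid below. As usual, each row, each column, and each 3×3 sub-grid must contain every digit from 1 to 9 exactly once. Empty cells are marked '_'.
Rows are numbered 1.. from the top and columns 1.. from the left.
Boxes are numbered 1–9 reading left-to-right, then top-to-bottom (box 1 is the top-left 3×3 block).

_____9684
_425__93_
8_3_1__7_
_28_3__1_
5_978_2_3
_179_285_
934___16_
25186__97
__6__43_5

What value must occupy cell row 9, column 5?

Cell row 9, column 5 itself could take any of {2, 7, 9} by direct elimination.
Consider where 9 can go in row 9.
row 9, column 1 is out (column 1 already has a 9).
row 9, column 2 is out (box 7 already has a 9).
row 9, column 4 is out (column 4 already has a 9).
row 9, column 8 is out (column 8 already has a 9).
So the only cell in row 9 that can hold 9 is row 9, column 5.
Therefore row 9, column 5 = 9.

9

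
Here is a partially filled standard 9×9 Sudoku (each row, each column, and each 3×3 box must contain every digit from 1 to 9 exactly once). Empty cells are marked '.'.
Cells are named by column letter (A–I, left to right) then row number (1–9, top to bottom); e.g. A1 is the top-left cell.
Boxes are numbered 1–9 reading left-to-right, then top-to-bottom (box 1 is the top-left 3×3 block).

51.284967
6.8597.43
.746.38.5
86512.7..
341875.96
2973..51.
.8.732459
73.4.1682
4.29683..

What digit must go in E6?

4

Row 6 already contains {1, 2, 3, 5, 7, 9}.
Column E already contains {2, 3, 6, 7, 8, 9}.
Its 3×3 block (box 5) already contains {1, 2, 3, 5, 7, 8}.
The only value from 1–9 not eliminated is 4, so E6 = 4.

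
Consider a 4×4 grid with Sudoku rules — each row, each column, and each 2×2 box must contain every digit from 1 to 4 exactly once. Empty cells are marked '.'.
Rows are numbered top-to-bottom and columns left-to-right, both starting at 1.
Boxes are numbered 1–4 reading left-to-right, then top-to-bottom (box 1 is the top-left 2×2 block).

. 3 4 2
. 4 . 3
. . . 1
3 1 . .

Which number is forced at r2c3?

1

Row 2 already contains {3, 4}.
Column 3 already contains {4}.
Its 2×2 block (box 2) already contains {2, 3, 4}.
The only value from 1–4 not eliminated is 1, so r2c3 = 1.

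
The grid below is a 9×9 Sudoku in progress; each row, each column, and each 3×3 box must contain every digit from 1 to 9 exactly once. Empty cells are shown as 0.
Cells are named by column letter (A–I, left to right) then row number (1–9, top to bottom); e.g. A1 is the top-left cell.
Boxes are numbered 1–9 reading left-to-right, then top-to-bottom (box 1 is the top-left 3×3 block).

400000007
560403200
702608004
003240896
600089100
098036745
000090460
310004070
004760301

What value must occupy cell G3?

9

Cell G3 itself could take any of {5, 9} by direct elimination.
Consider where 9 can go in row 3.
B3 is out (column B already has a 9).
E3 is out (column E already has a 9).
H3 is out (column H already has a 9).
So the only cell in row 3 that can hold 9 is G3.
Therefore G3 = 9.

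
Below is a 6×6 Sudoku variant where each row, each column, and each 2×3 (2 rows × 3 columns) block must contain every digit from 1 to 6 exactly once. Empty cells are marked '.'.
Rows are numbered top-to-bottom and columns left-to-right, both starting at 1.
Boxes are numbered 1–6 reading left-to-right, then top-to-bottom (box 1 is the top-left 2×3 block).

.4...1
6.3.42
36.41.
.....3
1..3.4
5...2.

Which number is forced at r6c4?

Cell r6c4 itself could take any of {1, 6} by direct elimination.
Consider where 1 can go in column 4.
r1c4 is out (row 1 already has a 1).
r2c4 is out (box 2 already has a 1).
r4c4 is out (box 4 already has a 1).
So the only cell in column 4 that can hold 1 is r6c4.
Therefore r6c4 = 1.

1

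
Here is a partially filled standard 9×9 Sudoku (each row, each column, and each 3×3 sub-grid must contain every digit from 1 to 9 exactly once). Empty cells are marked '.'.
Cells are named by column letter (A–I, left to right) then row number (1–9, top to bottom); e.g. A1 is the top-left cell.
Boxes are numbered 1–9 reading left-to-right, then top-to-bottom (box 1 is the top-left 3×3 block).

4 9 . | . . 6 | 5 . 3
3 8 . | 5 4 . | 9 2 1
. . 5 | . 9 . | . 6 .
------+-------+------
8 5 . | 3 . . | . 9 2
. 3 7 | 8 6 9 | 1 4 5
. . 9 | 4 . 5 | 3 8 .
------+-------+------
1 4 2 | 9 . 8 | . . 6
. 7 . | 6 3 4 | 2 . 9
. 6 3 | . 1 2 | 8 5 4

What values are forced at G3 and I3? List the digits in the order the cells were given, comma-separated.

4,8

For G3:
  Consider where 4 can go in row 3.
  A3 is out (column A already has a 4).
  B3 is out (column B already has a 4).
  D3 is out (column D already has a 4).
  F3 is out (column F already has a 4).
  I3 is out (column I already has a 4).
  So the only cell in row 3 that can hold 4 is G3.
  So G3 = 4.
For I3:
  Consider where 8 can go in box 3.
  H1 is out (column H already has a 8).
  G3 is out (column G already has a 8).
  So the only cell in box 3 that can hold 8 is I3.
  So I3 = 8.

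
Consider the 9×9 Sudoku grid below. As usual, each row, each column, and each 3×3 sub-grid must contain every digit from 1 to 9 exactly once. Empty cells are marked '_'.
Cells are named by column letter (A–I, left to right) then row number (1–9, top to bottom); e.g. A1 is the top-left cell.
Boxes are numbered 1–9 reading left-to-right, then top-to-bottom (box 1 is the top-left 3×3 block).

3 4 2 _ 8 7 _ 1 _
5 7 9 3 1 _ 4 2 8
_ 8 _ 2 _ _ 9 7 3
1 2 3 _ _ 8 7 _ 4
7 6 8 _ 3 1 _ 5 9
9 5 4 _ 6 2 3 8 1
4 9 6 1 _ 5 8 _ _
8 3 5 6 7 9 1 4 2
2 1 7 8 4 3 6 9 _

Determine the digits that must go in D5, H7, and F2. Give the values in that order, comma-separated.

4,3,6

For D5:
  Row 5 already contains {1, 3, 5, 6, 7, 8, 9}.
  Column D already contains {1, 2, 3, 6, 8}.
  Its 3×3 block (box 5) already contains {1, 2, 3, 6, 8}.
  The only value from 1–9 not eliminated is 4, so D5 = 4.
For H7:
  Row 7 already contains {1, 4, 5, 6, 8, 9}.
  Column H already contains {1, 2, 4, 5, 7, 8, 9}.
  Its 3×3 block (box 9) already contains {1, 2, 4, 6, 8, 9}.
  The only value from 1–9 not eliminated is 3, so H7 = 3.
For F2:
  Row 2 already contains {1, 2, 3, 4, 5, 7, 8, 9}.
  Column F already contains {1, 2, 3, 5, 7, 8, 9}.
  Its 3×3 block (box 2) already contains {1, 2, 3, 7, 8}.
  The only value from 1–9 not eliminated is 6, so F2 = 6.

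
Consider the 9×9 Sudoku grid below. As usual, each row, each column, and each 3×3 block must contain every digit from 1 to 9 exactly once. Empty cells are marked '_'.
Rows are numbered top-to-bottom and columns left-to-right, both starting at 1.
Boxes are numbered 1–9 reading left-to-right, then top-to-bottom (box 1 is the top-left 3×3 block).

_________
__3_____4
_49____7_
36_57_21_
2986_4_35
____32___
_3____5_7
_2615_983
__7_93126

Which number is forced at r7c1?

9

Cell r7c1 itself could take any of {1, 4, 8, 9} by direct elimination.
Consider where 9 can go in row 7.
r7c3 is out (column 3 already has a 9).
r7c4 is out (box 8 already has a 9).
r7c5 is out (column 5 already has a 9).
r7c6 is out (box 8 already has a 9).
r7c8 is out (box 9 already has a 9).
So the only cell in row 7 that can hold 9 is r7c1.
Therefore r7c1 = 9.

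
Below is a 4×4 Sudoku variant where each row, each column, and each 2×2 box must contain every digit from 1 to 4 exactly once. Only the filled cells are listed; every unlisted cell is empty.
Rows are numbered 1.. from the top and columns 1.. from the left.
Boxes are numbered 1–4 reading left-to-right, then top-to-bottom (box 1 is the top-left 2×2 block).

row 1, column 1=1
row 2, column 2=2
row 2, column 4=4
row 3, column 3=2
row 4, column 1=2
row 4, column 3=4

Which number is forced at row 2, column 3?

1

Cell row 2, column 3 itself could take any of {1, 3} by direct elimination.
Consider where 1 can go in column 3.
row 1, column 3 is out (row 1 already has a 1).
So the only cell in column 3 that can hold 1 is row 2, column 3.
Therefore row 2, column 3 = 1.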